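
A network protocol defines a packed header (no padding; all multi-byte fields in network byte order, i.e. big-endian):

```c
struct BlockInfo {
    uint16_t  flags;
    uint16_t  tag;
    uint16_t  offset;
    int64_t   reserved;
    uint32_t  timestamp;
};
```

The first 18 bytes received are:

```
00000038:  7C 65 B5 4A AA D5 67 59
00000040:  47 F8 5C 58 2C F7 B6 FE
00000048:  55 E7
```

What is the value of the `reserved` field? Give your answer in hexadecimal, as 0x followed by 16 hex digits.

`reserved` follows `flags` (2 B), `tag` (2 B), `offset` (2 B), so it starts at offset 2 + 2 + 2 = 6 and occupies 8 bytes.
Bytes at offsets 6..13: 67 59 47 F8 5C 58 2C F7.
In big-endian order the high byte comes first in memory.
The bytes are already most-significant first: 0x675947F85C582CF7.

0x675947F85C582CF7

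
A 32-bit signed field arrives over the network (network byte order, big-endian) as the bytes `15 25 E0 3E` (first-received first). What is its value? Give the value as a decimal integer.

354803774

In big-endian order the high byte comes first in memory.
The bytes are already most-significant first: 0x1525E03E.
0x1525E03E = 354803774.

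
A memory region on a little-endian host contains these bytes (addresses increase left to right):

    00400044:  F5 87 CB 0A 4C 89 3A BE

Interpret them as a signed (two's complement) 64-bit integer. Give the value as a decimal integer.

In little-endian order the low byte comes first in memory.
Reassemble most-significant byte first: BE 3A 89 4C 0A CB 87 F5 → 0xBE3A894C0ACB87F5.
Top bit is set, so as a signed 64-bit value this is 0xBE3A894C0ACB87F5 − 2^64 = -4739324698162395147.

-4739324698162395147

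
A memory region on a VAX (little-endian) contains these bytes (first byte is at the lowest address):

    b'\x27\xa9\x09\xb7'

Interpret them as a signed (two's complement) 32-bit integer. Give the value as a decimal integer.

In little-endian order the low byte comes first in memory.
Reassemble most-significant byte first: B7 09 A9 27 → 0xB709A927.
Top bit is set, so as a signed 32-bit value this is 0xB709A927 − 2^32 = -1224103641.

-1224103641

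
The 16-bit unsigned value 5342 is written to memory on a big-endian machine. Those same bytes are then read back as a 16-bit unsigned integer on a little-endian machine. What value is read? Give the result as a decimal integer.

5342 in 16-bit hexadecimal is 0x14DE.
Stored big-endian, the bytes at ascending addresses are 14 DE.
Read back as little-endian, the first byte is least significant, giving 0xDE14.
0xDE14 = 56852.

56852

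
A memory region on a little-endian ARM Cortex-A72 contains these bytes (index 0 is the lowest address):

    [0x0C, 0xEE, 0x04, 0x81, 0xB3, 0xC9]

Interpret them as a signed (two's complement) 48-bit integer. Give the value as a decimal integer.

Little-endian stores the least-significant byte at the lowest address.
Reassemble most-significant byte first: C9 B3 81 04 EE 0C → 0xC9B38104EE0C.
Top bit is set, so as a signed 48-bit value this is 0xC9B38104EE0C − 2^48 = -59702175797748.

-59702175797748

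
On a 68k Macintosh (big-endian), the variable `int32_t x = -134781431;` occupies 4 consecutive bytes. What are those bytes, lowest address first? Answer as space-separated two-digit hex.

F7 F7 66 09

Two's complement of -134781431 in 32 bits: 134781431 = 0x080899F7; invert → 0xF7F76608; add 1 → 0xF7F76609.
Split into bytes (most-significant first): F7 F7 66 09.
In big-endian order the high byte comes first in memory.
So the memory order matches the most-significant-first order: F7 F7 66 09.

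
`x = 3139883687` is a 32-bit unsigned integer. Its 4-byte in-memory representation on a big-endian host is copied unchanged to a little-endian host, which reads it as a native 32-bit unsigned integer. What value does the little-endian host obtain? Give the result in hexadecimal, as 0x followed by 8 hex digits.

0xA7D226BB

3139883687 in 32-bit hexadecimal is 0xBB26D2A7.
Stored big-endian, the bytes at ascending addresses are BB 26 D2 A7.
Read back as little-endian, the first byte is least significant, giving 0xA7D226BB.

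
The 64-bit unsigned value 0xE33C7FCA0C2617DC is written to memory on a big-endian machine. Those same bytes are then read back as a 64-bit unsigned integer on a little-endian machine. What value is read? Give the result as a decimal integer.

Stored big-endian, the bytes at ascending addresses are E3 3C 7F CA 0C 26 17 DC.
Read back as little-endian, the first byte is least significant, giving 0xDC17260CCA7F3CE3.
0xDC17260CCA7F3CE3 = 15859186449187290339.

15859186449187290339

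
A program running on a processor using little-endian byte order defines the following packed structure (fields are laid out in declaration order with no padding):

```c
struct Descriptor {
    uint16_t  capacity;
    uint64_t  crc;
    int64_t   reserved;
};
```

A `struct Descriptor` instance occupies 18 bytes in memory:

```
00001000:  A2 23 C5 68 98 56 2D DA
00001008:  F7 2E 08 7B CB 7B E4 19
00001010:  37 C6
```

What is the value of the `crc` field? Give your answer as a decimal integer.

3384413533253429445

`crc` follows `capacity` (2 bytes), so it starts at byte offset 2 and occupies 8 bytes.
Bytes at offsets 2..9: C5 68 98 56 2D DA F7 2E.
In little-endian order the low byte comes first in memory.
Reassemble most-significant byte first: 2E F7 DA 2D 56 98 68 C5 → 0x2EF7DA2D569868C5.
0x2EF7DA2D569868C5 = 3384413533253429445.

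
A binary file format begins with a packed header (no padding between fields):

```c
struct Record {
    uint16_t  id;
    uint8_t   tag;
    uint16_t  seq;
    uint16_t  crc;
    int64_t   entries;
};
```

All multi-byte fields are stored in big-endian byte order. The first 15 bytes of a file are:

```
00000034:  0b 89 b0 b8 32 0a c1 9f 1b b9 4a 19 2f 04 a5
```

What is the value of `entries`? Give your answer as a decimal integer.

`entries` follows `id` (2 B), `tag` (1 B), `seq` (2 B), `crc` (2 B), so it starts at offset 2 + 1 + 2 + 2 = 7 and occupies 8 bytes.
Bytes at offsets 7..14: 9F 1B B9 4A 19 2F 04 A5.
Big-endian stores the most-significant byte at the lowest address.
The bytes are already most-significant first: 0x9F1BB94A192F04A5.
Top bit is set, so as a signed 64-bit value this is 0x9F1BB94A192F04A5 − 2^64 = -6981783069406591835.

-6981783069406591835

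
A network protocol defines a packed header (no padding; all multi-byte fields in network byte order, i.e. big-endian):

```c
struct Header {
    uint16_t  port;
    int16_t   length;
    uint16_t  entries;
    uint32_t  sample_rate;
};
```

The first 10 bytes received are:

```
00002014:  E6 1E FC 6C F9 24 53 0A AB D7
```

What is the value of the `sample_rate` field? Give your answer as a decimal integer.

`sample_rate` follows `port` (2 B), `length` (2 B), `entries` (2 B), so it starts at offset 2 + 2 + 2 = 6 and occupies 4 bytes.
Bytes at offsets 6..9: 53 0A AB D7.
In big-endian order the high byte comes first in memory.
The bytes are already most-significant first: 0x530AABD7.
0x530AABD7 = 1393208279.

1393208279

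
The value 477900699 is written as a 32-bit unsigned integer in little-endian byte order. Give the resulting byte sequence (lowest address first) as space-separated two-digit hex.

477900699 in hexadecimal, padded to 32 bits, is 0x1C7C2F9B.
Split into bytes (most-significant first): 1C 7C 2F 9B.
In little-endian order the low byte comes first in memory.
So at ascending addresses the bytes are 9B 2F 7C 1C.

9B 2F 7C 1C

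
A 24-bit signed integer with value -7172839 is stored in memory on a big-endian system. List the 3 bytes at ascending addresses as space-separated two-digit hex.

92 8D 19

Two's complement of -7172839 in 24 bits: 7172839 = 0x6D72E7; invert → 0x928D18; add 1 → 0x928D19.
Split into bytes (most-significant first): 92 8D 19.
Big-endian stores the most-significant byte at the lowest address.
So the memory order matches the most-significant-first order: 92 8D 19.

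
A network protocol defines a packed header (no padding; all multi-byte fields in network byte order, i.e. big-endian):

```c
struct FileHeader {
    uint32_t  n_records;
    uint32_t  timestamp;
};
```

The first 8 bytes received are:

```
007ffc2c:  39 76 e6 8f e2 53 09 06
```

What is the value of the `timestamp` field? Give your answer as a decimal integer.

3797092614

`timestamp` follows `n_records` (4 bytes), so it starts at byte offset 4 and occupies 4 bytes.
Bytes at offsets 4..7: E2 53 09 06.
Big-endian stores the most-significant byte at the lowest address.
The bytes are already most-significant first: 0xE2530906.
0xE2530906 = 3797092614.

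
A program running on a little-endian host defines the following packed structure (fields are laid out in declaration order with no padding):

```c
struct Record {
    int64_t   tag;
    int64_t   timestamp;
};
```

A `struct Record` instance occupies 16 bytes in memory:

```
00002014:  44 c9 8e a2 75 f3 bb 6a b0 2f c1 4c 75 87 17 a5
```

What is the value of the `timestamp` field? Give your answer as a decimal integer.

`timestamp` follows `tag` (8 bytes), so it starts at byte offset 8 and occupies 8 bytes.
Bytes at offsets 8..15: B0 2F C1 4C 75 87 17 A5.
In little-endian order the low byte comes first in memory.
Reassemble most-significant byte first: A5 17 87 75 4C C1 2F B0 → 0xA51787754CC12FB0.
Top bit is set, so as a signed 64-bit value this is 0xA51787754CC12FB0 − 2^64 = -6550618195118444624.

-6550618195118444624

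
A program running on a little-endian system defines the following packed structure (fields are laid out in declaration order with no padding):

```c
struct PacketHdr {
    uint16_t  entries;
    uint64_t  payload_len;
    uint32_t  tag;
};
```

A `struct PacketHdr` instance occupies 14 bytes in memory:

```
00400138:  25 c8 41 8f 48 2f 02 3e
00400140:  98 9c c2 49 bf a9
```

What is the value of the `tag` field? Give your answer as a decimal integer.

2847885762

`tag` follows `entries` (2 B), `payload_len` (8 B), so it starts at offset 2 + 8 = 10 and occupies 4 bytes.
Bytes at offsets 10..13: C2 49 BF A9.
Little-endian: lowest address holds the least-significant byte.
Reassemble most-significant byte first: A9 BF 49 C2 → 0xA9BF49C2.
0xA9BF49C2 = 2847885762.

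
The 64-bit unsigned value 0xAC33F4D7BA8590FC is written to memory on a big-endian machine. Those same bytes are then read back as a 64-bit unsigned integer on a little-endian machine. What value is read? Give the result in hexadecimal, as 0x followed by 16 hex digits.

0xFC9085BAD7F433AC

Stored big-endian, the bytes at ascending addresses are AC 33 F4 D7 BA 85 90 FC.
Read back as little-endian, the first byte is least significant, giving 0xFC9085BAD7F433AC.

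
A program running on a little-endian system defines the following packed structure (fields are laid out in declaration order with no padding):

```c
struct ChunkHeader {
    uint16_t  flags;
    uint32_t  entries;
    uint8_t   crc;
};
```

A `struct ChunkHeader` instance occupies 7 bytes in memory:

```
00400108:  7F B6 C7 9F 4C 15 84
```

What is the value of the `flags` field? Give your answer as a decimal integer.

`flags` is the first field, at byte offset 0, occupying 2 bytes.
Bytes at offsets 0..1: 7F B6.
Little-endian: lowest address holds the least-significant byte.
Reassemble most-significant byte first: B6 7F → 0xB67F.
0xB67F = 46719.

46719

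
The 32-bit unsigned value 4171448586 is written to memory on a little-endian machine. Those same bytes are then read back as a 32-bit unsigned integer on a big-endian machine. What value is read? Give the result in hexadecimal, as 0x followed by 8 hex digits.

0x0A41A3F8

4171448586 in 32-bit hexadecimal is 0xF8A3410A.
Stored little-endian, the bytes at ascending addresses are 0A 41 A3 F8.
Read back as big-endian, the last byte is least significant, giving 0x0A41A3F8.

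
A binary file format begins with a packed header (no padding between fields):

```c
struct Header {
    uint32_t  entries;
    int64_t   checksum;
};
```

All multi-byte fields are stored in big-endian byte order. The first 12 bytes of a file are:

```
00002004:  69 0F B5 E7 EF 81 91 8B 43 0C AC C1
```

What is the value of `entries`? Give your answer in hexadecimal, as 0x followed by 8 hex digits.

0x690FB5E7

`entries` is the first field, at byte offset 0, occupying 4 bytes.
Bytes at offsets 0..3: 69 0F B5 E7.
In big-endian order the high byte comes first in memory.
The bytes are already most-significant first: 0x690FB5E7.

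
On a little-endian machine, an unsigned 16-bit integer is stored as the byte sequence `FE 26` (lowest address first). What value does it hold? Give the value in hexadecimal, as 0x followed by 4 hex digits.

0x26FE

Little-endian stores the least-significant byte at the lowest address.
Reassemble most-significant byte first: 26 FE → 0x26FE.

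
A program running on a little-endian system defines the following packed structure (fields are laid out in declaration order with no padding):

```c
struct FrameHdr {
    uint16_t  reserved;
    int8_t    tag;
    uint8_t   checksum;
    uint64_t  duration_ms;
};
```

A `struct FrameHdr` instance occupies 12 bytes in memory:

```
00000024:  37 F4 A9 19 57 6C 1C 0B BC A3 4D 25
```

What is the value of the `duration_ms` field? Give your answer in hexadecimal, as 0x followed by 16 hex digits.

`duration_ms` follows `reserved` (2 B), `tag` (1 B), `checksum` (1 B), so it starts at offset 2 + 1 + 1 = 4 and occupies 8 bytes.
Bytes at offsets 4..11: 57 6C 1C 0B BC A3 4D 25.
Little-endian: lowest address holds the least-significant byte.
Reassemble most-significant byte first: 25 4D A3 BC 0B 1C 6C 57 → 0x254DA3BC0B1C6C57.

0x254DA3BC0B1C6C57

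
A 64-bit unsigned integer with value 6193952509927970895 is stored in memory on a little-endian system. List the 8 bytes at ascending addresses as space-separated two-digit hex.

4F 58 E5 A5 FD 56 F5 55

6193952509927970895 in hexadecimal, padded to 64 bits, is 0x55F556FDA5E5584F.
Split into bytes (most-significant first): 55 F5 56 FD A5 E5 58 4F.
In little-endian order the low byte comes first in memory.
So at ascending addresses the bytes are 4F 58 E5 A5 FD 56 F5 55.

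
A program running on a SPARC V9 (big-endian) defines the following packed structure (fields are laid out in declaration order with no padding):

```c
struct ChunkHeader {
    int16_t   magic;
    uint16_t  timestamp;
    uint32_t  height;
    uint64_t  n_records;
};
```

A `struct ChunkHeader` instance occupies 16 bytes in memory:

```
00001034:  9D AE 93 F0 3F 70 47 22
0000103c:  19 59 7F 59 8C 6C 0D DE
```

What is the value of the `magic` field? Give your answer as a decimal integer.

-25170

`magic` is the first field, at byte offset 0, occupying 2 bytes.
Bytes at offsets 0..1: 9D AE.
In big-endian order the high byte comes first in memory.
The bytes are already most-significant first: 0x9DAE.
Top bit is set, so as a signed 16-bit value this is 0x9DAE − 2^16 = -25170.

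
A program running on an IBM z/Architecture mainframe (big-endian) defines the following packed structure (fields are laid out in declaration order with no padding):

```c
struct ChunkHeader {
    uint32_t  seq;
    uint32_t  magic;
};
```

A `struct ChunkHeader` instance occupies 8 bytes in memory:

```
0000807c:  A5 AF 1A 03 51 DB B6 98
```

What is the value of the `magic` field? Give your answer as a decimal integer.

1373353624

`magic` follows `seq` (4 bytes), so it starts at byte offset 4 and occupies 4 bytes.
Bytes at offsets 4..7: 51 DB B6 98.
Big-endian: lowest address holds the most-significant byte.
The bytes are already most-significant first: 0x51DBB698.
0x51DBB698 = 1373353624.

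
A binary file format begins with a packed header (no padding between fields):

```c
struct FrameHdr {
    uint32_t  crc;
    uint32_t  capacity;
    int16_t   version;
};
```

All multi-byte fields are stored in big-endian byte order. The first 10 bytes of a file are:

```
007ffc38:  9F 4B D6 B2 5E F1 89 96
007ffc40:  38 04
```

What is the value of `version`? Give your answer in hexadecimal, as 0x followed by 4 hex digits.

`version` follows `crc` (4 B), `capacity` (4 B), so it starts at offset 4 + 4 = 8 and occupies 2 bytes.
Bytes at offsets 8..9: 38 04.
Big-endian stores the most-significant byte at the lowest address.
The bytes are already most-significant first: 0x3804.

0x3804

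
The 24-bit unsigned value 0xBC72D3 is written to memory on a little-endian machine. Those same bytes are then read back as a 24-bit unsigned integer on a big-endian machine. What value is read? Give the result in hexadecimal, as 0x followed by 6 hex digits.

0xD372BC

Stored little-endian, the bytes at ascending addresses are D3 72 BC.
Read back as big-endian, the last byte is least significant, giving 0xD372BC.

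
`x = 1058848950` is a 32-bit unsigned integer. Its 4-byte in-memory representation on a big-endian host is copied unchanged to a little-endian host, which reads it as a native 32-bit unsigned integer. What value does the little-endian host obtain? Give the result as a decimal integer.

3066043455

1058848950 in 32-bit hexadecimal is 0x3F1CC0B6.
Stored big-endian, the bytes at ascending addresses are 3F 1C C0 B6.
Read back as little-endian, the first byte is least significant, giving 0xB6C01C3F.
0xB6C01C3F = 3066043455.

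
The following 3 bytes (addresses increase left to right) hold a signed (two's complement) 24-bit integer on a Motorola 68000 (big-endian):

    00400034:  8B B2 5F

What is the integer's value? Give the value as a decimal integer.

-7622049

Big-endian stores the most-significant byte at the lowest address.
The bytes are already most-significant first: 0x8BB25F.
Top bit is set, so as a signed 24-bit value this is 0x8BB25F − 2^24 = -7622049.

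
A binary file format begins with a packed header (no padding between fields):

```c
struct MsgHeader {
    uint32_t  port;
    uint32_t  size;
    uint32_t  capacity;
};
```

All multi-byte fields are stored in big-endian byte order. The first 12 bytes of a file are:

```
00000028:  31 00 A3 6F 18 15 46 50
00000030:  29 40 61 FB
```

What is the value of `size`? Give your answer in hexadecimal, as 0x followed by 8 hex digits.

`size` follows `port` (4 bytes), so it starts at byte offset 4 and occupies 4 bytes.
Bytes at offsets 4..7: 18 15 46 50.
In big-endian order the high byte comes first in memory.
The bytes are already most-significant first: 0x18154650.

0x18154650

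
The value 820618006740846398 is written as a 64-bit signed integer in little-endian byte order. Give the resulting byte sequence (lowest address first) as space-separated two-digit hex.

3E C7 13 B4 BA 6B 63 0B

820618006740846398 in hexadecimal, padded to 64 bits, is 0x0B636BBAB413C73E.
Split into bytes (most-significant first): 0B 63 6B BA B4 13 C7 3E.
Little-endian stores the least-significant byte at the lowest address.
So at ascending addresses the bytes are 3E C7 13 B4 BA 6B 63 0B.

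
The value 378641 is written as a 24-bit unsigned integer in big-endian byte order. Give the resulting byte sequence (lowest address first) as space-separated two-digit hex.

05 C7 11

378641 in hexadecimal, padded to 24 bits, is 0x05C711.
Split into bytes (most-significant first): 05 C7 11.
In big-endian order the high byte comes first in memory.
So the memory order matches the most-significant-first order: 05 C7 11.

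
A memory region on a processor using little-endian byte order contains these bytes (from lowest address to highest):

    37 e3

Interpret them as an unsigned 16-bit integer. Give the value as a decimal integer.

58167

In little-endian order the low byte comes first in memory.
Reassemble most-significant byte first: E3 37 → 0xE337.
0xE337 = 58167.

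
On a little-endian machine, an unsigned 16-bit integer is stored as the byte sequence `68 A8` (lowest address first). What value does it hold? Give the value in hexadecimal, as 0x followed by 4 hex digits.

0xA868

Little-endian stores the least-significant byte at the lowest address.
Reassemble most-significant byte first: A8 68 → 0xA868.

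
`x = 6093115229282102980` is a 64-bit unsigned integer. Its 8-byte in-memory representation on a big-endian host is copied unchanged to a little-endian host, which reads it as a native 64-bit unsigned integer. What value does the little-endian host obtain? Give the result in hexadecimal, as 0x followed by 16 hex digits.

0xC4EEE1B004188F54

6093115229282102980 in 64-bit hexadecimal is 0x548F1804B0E1EEC4.
Stored big-endian, the bytes at ascending addresses are 54 8F 18 04 B0 E1 EE C4.
Read back as little-endian, the first byte is least significant, giving 0xC4EEE1B004188F54.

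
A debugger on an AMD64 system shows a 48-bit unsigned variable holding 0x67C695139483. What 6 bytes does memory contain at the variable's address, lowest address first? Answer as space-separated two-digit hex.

83 94 13 95 C6 67

Split into bytes (most-significant first): 67 C6 95 13 94 83.
Little-endian: lowest address holds the least-significant byte.
So at ascending addresses the bytes are 83 94 13 95 C6 67.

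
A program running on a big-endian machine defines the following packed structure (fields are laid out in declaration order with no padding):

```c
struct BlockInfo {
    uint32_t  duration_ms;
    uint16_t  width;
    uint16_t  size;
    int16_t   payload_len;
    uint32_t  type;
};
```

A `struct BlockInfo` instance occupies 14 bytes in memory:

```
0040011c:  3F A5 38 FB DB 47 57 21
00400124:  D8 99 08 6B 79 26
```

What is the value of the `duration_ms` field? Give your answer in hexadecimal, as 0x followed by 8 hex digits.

`duration_ms` is the first field, at byte offset 0, occupying 4 bytes.
Bytes at offsets 0..3: 3F A5 38 FB.
Big-endian stores the most-significant byte at the lowest address.
The bytes are already most-significant first: 0x3FA538FB.

0x3FA538FB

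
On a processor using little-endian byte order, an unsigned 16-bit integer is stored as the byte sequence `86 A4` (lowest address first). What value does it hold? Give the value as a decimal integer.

42118

Little-endian stores the least-significant byte at the lowest address.
Reassemble most-significant byte first: A4 86 → 0xA486.
0xA486 = 42118.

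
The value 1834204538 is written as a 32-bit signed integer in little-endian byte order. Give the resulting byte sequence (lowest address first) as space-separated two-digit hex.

7A BD 53 6D

1834204538 in hexadecimal, padded to 32 bits, is 0x6D53BD7A.
Split into bytes (most-significant first): 6D 53 BD 7A.
Little-endian stores the least-significant byte at the lowest address.
So at ascending addresses the bytes are 7A BD 53 6D.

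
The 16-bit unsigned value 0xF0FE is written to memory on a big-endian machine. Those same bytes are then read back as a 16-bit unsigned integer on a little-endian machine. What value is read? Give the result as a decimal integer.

65264

Stored big-endian, the bytes at ascending addresses are F0 FE.
Read back as little-endian, the first byte is least significant, giving 0xFEF0.
0xFEF0 = 65264.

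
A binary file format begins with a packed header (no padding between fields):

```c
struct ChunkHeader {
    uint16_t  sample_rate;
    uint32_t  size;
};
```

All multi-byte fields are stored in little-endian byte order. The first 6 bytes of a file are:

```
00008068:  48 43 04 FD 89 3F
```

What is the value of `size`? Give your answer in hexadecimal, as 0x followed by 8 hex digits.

0x3F89FD04

`size` follows `sample_rate` (2 bytes), so it starts at byte offset 2 and occupies 4 bytes.
Bytes at offsets 2..5: 04 FD 89 3F.
Little-endian: lowest address holds the least-significant byte.
Reassemble most-significant byte first: 3F 89 FD 04 → 0x3F89FD04.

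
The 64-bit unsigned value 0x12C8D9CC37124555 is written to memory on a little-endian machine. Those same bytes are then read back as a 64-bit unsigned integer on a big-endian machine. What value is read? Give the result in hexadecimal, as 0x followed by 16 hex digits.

Stored little-endian, the bytes at ascending addresses are 55 45 12 37 CC D9 C8 12.
Read back as big-endian, the last byte is least significant, giving 0x55451237CCD9C812.

0x55451237CCD9C812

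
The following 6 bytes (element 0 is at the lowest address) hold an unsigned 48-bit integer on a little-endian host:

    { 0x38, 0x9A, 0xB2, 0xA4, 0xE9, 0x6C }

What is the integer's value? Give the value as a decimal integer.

119750746348088

Little-endian: lowest address holds the least-significant byte.
Reassemble most-significant byte first: 6C E9 A4 B2 9A 38 → 0x6CE9A4B29A38.
0x6CE9A4B29A38 = 119750746348088.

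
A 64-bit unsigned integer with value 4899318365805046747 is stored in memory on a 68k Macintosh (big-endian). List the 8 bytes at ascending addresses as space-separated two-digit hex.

4899318365805046747 in hexadecimal, padded to 64 bits, is 0x43FDE018935B6BDB.
Split into bytes (most-significant first): 43 FD E0 18 93 5B 6B DB.
Big-endian stores the most-significant byte at the lowest address.
So the memory order matches the most-significant-first order: 43 FD E0 18 93 5B 6B DB.

43 FD E0 18 93 5B 6B DB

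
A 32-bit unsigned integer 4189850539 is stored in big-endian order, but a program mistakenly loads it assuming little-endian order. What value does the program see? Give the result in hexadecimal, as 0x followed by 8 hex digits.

4189850539 in 32-bit hexadecimal is 0xF9BC0BAB.
Stored big-endian, the bytes at ascending addresses are F9 BC 0B AB.
Read back as little-endian, the first byte is least significant, giving 0xAB0BBCF9.

0xAB0BBCF9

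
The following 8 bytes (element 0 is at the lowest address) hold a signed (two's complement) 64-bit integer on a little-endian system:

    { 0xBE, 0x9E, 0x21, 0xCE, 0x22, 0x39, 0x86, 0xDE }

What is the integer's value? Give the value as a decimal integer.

In little-endian order the low byte comes first in memory.
Reassemble most-significant byte first: DE 86 39 22 CE 21 9E BE → 0xDE863922CE219EBE.
Top bit is set, so as a signed 64-bit value this is 0xDE863922CE219EBE − 2^64 = -2412177728760340802.

-2412177728760340802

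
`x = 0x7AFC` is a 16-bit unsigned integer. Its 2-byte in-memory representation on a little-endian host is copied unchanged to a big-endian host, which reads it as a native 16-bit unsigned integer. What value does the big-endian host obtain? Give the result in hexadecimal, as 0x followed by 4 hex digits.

0xFC7A

Stored little-endian, the bytes at ascending addresses are FC 7A.
Read back as big-endian, the last byte is least significant, giving 0xFC7A.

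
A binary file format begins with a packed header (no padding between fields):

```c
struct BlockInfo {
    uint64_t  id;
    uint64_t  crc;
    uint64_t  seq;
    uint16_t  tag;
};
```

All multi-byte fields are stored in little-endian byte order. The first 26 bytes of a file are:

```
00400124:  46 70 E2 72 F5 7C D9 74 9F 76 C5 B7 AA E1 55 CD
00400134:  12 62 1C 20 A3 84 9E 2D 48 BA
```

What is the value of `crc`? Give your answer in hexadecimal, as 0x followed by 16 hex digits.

0xCD55E1AAB7C5769F

`crc` follows `id` (8 bytes), so it starts at byte offset 8 and occupies 8 bytes.
Bytes at offsets 8..15: 9F 76 C5 B7 AA E1 55 CD.
Little-endian stores the least-significant byte at the lowest address.
Reassemble most-significant byte first: CD 55 E1 AA B7 C5 76 9F → 0xCD55E1AAB7C5769F.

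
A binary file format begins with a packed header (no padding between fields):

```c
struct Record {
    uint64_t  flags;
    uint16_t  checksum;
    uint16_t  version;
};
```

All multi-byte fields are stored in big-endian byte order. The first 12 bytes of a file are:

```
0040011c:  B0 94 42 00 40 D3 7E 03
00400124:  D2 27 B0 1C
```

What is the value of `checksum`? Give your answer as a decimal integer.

`checksum` follows `flags` (8 bytes), so it starts at byte offset 8 and occupies 2 bytes.
Bytes at offsets 8..9: D2 27.
In big-endian order the high byte comes first in memory.
The bytes are already most-significant first: 0xD227.
0xD227 = 53799.

53799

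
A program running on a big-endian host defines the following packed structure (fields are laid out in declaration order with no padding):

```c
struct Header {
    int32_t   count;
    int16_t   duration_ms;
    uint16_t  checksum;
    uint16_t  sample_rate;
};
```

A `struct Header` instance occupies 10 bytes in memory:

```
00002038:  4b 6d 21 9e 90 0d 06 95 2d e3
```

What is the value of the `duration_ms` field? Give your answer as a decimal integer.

`duration_ms` follows `count` (4 bytes), so it starts at byte offset 4 and occupies 2 bytes.
Bytes at offsets 4..5: 90 0D.
Big-endian: lowest address holds the most-significant byte.
The bytes are already most-significant first: 0x900D.
Top bit is set, so as a signed 16-bit value this is 0x900D − 2^16 = -28659.

-28659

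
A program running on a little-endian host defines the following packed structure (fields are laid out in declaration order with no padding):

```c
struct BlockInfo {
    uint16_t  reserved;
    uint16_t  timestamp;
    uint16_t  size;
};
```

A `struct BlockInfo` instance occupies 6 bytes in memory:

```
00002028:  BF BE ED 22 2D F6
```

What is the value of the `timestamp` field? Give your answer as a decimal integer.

`timestamp` follows `reserved` (2 bytes), so it starts at byte offset 2 and occupies 2 bytes.
Bytes at offsets 2..3: ED 22.
In little-endian order the low byte comes first in memory.
Reassemble most-significant byte first: 22 ED → 0x22ED.
0x22ED = 8941.

8941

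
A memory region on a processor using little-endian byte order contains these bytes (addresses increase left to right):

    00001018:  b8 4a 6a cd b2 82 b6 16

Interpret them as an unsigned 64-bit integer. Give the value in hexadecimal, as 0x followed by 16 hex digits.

In little-endian order the low byte comes first in memory.
Reassemble most-significant byte first: 16 B6 82 B2 CD 6A 4A B8 → 0x16B682B2CD6A4AB8.

0x16B682B2CD6A4AB8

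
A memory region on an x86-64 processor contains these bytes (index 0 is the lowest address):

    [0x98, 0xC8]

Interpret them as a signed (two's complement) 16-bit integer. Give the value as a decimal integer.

Little-endian: lowest address holds the least-significant byte.
Reassemble most-significant byte first: C8 98 → 0xC898.
Top bit is set, so as a signed 16-bit value this is 0xC898 − 2^16 = -14184.

-14184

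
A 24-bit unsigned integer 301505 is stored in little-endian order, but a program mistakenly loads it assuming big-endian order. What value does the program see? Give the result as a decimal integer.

301505 in 24-bit hexadecimal is 0x0499C1.
Stored little-endian, the bytes at ascending addresses are C1 99 04.
Read back as big-endian, the last byte is least significant, giving 0xC19904.
0xC19904 = 12687620.

12687620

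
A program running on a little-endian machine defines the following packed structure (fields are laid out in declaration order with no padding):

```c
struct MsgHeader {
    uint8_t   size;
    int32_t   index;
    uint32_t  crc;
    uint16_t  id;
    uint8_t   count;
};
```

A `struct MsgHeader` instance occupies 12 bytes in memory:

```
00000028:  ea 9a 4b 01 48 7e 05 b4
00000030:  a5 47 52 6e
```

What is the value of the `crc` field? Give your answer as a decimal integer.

`crc` follows `size` (1 B), `index` (4 B), so it starts at offset 1 + 4 = 5 and occupies 4 bytes.
Bytes at offsets 5..8: 7E 05 B4 A5.
Little-endian: lowest address holds the least-significant byte.
Reassemble most-significant byte first: A5 B4 05 7E → 0xA5B4057E.
0xA5B4057E = 2780038526.

2780038526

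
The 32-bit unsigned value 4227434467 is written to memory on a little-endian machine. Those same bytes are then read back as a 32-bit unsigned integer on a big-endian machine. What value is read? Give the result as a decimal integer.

4227434467 in 32-bit hexadecimal is 0xFBF987E3.
Stored little-endian, the bytes at ascending addresses are E3 87 F9 FB.
Read back as big-endian, the last byte is least significant, giving 0xE387F9FB.
0xE387F9FB = 3817339387.

3817339387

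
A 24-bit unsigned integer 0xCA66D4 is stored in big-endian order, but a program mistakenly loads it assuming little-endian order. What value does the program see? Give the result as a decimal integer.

Stored big-endian, the bytes at ascending addresses are CA 66 D4.
Read back as little-endian, the first byte is least significant, giving 0xD466CA.
0xD466CA = 13919946.

13919946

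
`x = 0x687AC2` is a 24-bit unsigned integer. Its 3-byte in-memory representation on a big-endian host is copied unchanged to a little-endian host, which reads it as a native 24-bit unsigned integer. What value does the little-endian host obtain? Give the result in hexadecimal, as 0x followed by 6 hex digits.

Stored big-endian, the bytes at ascending addresses are 68 7A C2.
Read back as little-endian, the first byte is least significant, giving 0xC27A68.

0xC27A68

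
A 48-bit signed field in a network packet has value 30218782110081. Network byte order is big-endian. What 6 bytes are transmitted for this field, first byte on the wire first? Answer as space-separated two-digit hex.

30218782110081 in hexadecimal, padded to 48 bits, is 0x1B7BDBC5F181.
Split into bytes (most-significant first): 1B 7B DB C5 F1 81.
Big-endian stores the most-significant byte at the lowest address.
So the memory order matches the most-significant-first order: 1B 7B DB C5 F1 81.

1B 7B DB C5 F1 81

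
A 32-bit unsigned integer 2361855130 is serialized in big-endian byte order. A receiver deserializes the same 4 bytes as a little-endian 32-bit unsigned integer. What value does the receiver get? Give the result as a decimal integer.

2361855130 in 32-bit hexadecimal is 0x8CC70C9A.
Stored big-endian, the bytes at ascending addresses are 8C C7 0C 9A.
Read back as little-endian, the first byte is least significant, giving 0x9A0CC78C.
0x9A0CC78C = 2584528780.

2584528780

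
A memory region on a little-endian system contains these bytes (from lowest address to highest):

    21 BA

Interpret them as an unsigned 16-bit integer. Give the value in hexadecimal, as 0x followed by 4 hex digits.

Little-endian stores the least-significant byte at the lowest address.
Reassemble most-significant byte first: BA 21 → 0xBA21.

0xBA21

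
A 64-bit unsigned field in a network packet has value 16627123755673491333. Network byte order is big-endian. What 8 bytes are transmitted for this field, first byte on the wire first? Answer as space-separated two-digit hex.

E6 BF 68 F6 25 60 97 85

16627123755673491333 in hexadecimal, padded to 64 bits, is 0xE6BF68F625609785.
Split into bytes (most-significant first): E6 BF 68 F6 25 60 97 85.
In big-endian order the high byte comes first in memory.
So the memory order matches the most-significant-first order: E6 BF 68 F6 25 60 97 85.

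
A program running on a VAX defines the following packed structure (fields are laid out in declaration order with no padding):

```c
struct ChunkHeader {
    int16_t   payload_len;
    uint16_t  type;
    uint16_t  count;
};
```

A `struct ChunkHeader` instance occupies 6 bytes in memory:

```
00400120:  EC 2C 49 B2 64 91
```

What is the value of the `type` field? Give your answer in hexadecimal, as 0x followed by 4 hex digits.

`type` follows `payload_len` (2 bytes), so it starts at byte offset 2 and occupies 2 bytes.
Bytes at offsets 2..3: 49 B2.
Little-endian stores the least-significant byte at the lowest address.
Reassemble most-significant byte first: B2 49 → 0xB249.

0xB249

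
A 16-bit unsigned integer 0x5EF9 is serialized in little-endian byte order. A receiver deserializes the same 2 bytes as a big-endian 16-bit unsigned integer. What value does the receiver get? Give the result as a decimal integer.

Stored little-endian, the bytes at ascending addresses are F9 5E.
Read back as big-endian, the last byte is least significant, giving 0xF95E.
0xF95E = 63838.

63838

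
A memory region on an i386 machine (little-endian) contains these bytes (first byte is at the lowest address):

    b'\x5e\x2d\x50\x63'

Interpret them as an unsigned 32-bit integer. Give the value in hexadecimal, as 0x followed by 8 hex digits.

0x63502D5E

Little-endian stores the least-significant byte at the lowest address.
Reassemble most-significant byte first: 63 50 2D 5E → 0x63502D5E.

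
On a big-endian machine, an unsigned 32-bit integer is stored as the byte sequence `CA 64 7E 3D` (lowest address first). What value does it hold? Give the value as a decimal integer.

Big-endian stores the most-significant byte at the lowest address.
The bytes are already most-significant first: 0xCA647E3D.
0xCA647E3D = 3395583549.

3395583549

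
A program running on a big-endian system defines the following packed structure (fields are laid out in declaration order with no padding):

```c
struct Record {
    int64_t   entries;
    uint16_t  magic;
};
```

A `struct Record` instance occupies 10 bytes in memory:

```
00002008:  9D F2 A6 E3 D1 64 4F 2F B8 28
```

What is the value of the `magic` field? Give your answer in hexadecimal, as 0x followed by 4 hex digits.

0xB828

`magic` follows `entries` (8 bytes), so it starts at byte offset 8 and occupies 2 bytes.
Bytes at offsets 8..9: B8 28.
Big-endian stores the most-significant byte at the lowest address.
The bytes are already most-significant first: 0xB828.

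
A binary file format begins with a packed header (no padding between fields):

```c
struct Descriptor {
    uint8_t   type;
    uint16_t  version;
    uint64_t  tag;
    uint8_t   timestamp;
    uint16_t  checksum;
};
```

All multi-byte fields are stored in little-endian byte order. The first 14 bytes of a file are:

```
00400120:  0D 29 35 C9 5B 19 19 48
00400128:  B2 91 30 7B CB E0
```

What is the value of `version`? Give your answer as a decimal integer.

13609

`version` follows `type` (1 byte), so it starts at byte offset 1 and occupies 2 bytes.
Bytes at offsets 1..2: 29 35.
Little-endian stores the least-significant byte at the lowest address.
Reassemble most-significant byte first: 35 29 → 0x3529.
0x3529 = 13609.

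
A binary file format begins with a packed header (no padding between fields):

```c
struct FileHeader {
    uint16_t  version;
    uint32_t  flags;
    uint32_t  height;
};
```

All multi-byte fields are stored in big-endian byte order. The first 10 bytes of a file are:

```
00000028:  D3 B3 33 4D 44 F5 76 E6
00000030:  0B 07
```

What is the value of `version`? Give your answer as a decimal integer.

`version` is the first field, at byte offset 0, occupying 2 bytes.
Bytes at offsets 0..1: D3 B3.
Big-endian stores the most-significant byte at the lowest address.
The bytes are already most-significant first: 0xD3B3.
0xD3B3 = 54195.

54195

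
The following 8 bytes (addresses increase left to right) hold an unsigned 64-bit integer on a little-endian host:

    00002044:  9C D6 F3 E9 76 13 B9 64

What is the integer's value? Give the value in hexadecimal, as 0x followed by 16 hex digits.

0x64B91376E9F3D69C

In little-endian order the low byte comes first in memory.
Reassemble most-significant byte first: 64 B9 13 76 E9 F3 D6 9C → 0x64B91376E9F3D69C.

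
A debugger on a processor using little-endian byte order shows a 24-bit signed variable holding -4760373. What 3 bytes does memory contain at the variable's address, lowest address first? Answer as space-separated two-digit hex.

CB 5C B7

Two's complement of -4760373 in 24 bits: 4760373 = 0x48A335; invert → 0xB75CCA; add 1 → 0xB75CCB.
Split into bytes (most-significant first): B7 5C CB.
Little-endian: lowest address holds the least-significant byte.
So at ascending addresses the bytes are CB 5C B7.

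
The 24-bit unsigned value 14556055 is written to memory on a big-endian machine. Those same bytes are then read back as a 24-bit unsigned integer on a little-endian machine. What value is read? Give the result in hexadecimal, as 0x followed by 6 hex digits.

14556055 in 24-bit hexadecimal is 0xDE1B97.
Stored big-endian, the bytes at ascending addresses are DE 1B 97.
Read back as little-endian, the first byte is least significant, giving 0x971BDE.

0x971BDE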